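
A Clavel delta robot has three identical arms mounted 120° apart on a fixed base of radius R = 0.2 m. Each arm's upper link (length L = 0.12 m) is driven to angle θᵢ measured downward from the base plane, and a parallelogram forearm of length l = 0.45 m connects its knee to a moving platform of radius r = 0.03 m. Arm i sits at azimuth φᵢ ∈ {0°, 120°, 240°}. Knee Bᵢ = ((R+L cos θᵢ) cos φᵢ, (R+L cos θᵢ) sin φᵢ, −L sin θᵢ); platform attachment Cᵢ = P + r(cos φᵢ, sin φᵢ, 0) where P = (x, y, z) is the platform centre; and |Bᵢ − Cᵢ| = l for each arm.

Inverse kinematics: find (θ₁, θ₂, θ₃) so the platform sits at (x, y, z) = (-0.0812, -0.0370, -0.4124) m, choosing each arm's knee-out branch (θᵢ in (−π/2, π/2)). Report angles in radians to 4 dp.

θ₁ = 0.9594, θ₂ = 0.5235, θ₃ = 0.1742

arm 1 (φ=0.0°): x'=-0.0812, y'=-0.0370
  e−x'=0.2512;  (l²−L²−(e−x')²−y'²−z²)/2L = -0.1935
  γ=atan2(-0.4124,0.2512)=-1.0237;  ψ=arccos(-0.4008)=1.9831;  θ1=γ+ψ≈0.9594
φ2=120.0° → target in arm frame (0.0086, 0.0888)
  e−x'=0.1614;  (l²−L²−(e−x')²−y'²−z²)/2L = -0.0664
  θ2 = atan2(B,A) + arccos(C/0.4429) = 0.5235
arm 3 (φ=240.0°): x'=0.0726, y'=-0.0518
  A cos θ + B sin θ = C:  0.0974·cos θ + -0.4124·sin θ = 0.0244
  √(A²+B²)=0.4237;  θ3 = -1.3390+1.5131 ≈ 0.1742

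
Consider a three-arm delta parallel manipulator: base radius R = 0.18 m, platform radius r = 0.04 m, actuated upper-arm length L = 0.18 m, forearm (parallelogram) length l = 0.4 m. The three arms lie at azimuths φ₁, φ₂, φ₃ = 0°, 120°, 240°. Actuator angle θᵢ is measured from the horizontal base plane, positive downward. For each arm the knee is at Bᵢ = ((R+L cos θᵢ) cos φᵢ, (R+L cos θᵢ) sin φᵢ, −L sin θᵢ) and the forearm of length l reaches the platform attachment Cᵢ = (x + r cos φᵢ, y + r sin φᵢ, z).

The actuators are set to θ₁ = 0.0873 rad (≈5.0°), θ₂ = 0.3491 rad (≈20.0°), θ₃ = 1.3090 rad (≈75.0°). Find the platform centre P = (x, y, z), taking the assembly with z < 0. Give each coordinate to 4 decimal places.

O1 = (0.3193·cos0.0°, 0.3193·sin0.0°, -0.0157) = (0.3193, 0.0000, -0.0157)
arm 2 at φ=120.0°: ρ2 = 0.3091;  O2 = (-0.1546, 0.2677, -0.0616)
φ3=240.0°: virtual centre (-0.0933, -0.1616, -0.1739), radius l
eliminate P² terms by subtracting sphere 1 from 2 and 3
[-0.9478 0.5355 -0.0918]·P = -0.0028;  [-0.8252 -0.3232 -0.3163]·P = -0.0372
det = 0.7482;  x = 0.0278+-0.2660z,  y = 0.0439+-0.2995z
into |P−O₁|² = l²: 1.1605z² + 0.1602z + -0.0729 = 0;  Δ = 0.3639;  z = -0.3289 or 0.1909 → z<0 root = -0.3289
x = 0.1153, y = 0.1425

(0.1153, 0.1425, -0.3289)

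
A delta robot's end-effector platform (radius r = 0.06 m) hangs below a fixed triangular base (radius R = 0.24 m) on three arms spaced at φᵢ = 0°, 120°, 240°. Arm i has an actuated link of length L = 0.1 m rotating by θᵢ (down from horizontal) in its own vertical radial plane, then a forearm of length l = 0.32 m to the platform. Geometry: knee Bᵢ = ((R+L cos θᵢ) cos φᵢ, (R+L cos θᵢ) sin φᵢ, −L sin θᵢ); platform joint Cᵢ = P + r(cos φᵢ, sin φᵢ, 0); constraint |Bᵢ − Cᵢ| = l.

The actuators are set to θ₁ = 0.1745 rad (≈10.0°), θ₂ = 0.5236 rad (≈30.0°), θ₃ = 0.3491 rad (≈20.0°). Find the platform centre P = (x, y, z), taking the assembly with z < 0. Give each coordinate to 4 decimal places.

(0.0156, -0.0097, -0.1995)

φ1=0.0°: virtual centre (0.2785, 0.0000, -0.0174), radius l
φ2=120.0°: virtual centre (-0.1333, 0.2309, -0.0500), radius l
arm 3 at φ=240.0°: ρ3 = 0.2740;  S3 = (-0.1370, -0.2373, -0.0342)
eliminate P² terms by subtracting sphere 1 from 2 and 3
[-0.8236 0.4618 -0.0653]·P = -0.0043;  [-0.8309 -0.4745 -0.0337]·P = -0.0016
Cramer: x(z) = 0.0036-0.0601z;  y(z) = -0.0029+0.0342z
into |P−S₁|² = l²: 1.0048z² + 0.0676z + -0.0265 = 0;  Δ = 0.1112;  z = -0.1995 or 0.1323 → z<0 root = -0.1995
x = 0.0156, y = -0.0097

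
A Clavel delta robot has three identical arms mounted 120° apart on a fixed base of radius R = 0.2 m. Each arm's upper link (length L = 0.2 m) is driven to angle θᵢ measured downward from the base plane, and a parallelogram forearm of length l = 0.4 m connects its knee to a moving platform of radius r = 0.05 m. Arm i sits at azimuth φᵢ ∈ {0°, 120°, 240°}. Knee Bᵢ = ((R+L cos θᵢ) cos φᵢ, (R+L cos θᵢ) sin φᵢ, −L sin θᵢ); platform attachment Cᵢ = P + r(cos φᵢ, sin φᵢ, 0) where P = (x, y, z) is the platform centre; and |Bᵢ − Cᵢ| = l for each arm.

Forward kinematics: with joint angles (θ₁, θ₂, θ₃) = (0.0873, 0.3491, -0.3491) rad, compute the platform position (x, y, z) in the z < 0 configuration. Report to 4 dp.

(-0.0035, -0.0468, -0.2002)

centre 1 = (0.3492·cos0.0°, 0.3492·sin0.0°, -0.0174) = (0.3492, 0.0000, -0.0174)
centre 2 = (0.3379·cos120.0°, 0.3379·sin120.0°, -0.0684) = (-0.1690, 0.2927, -0.0684)
arm 3 at φ=240.0°: ρ3 = 0.3379;  centre 3 = (-0.1690, -0.2927, 0.0684)
eliminate P² terms by subtracting sphere 1 from 2 and 3
plane₁₂: -1.0364x+0.5853y+-0.1019z = -0.0034
det = 1.2133;  x = 0.0033+0.0337z,  y = 0.0000+0.2338z
quadratic in z: (1.0558)z²+(0.0116)z+(-0.0400)=0, √Δ=0.4112 → z ∈ {-0.2002, 0.1892}; z = -0.2002 (taking z<0)
x = -0.0035, y = -0.0468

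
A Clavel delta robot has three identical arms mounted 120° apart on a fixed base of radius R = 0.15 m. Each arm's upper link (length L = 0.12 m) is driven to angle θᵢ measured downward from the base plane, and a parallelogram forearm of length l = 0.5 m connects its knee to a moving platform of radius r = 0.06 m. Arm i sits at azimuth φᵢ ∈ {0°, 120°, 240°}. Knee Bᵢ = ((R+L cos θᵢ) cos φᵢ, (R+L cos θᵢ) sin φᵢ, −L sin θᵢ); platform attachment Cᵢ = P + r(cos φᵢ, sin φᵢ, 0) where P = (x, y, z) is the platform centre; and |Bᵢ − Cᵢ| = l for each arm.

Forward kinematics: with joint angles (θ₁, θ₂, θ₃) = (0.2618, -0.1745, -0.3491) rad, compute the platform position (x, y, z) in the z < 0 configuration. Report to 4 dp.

φ1=0.0°: virtual centre (0.2059, 0.0000, -0.0311), radius l
φ2=120.0°: virtual centre (-0.1041, 0.1803, 0.0208), radius l
S3 = (0.2028·cos240.0°, 0.2028·sin240.0°, 0.0410) = (-0.1014, -0.1756, 0.0410)
subtract pairs → two planes through P
linear system: -0.6200x+0.3606y = 0.0004−0.1038z; -0.6146x+-0.3512y = -0.0006−0.1442z
det = 0.4393;  x = 0.0001+0.2013z,  y = 0.0014+0.0583z
sphere 1 gives Az²+Bz+C=0 with A=1.0439, B=-0.0206, C=-0.2067;  B²−4AC=0.8635;  roots -0.4352, 0.4549;  negative root z = -0.4352
x = -0.0875, y = -0.0240

(-0.0875, -0.0240, -0.4352)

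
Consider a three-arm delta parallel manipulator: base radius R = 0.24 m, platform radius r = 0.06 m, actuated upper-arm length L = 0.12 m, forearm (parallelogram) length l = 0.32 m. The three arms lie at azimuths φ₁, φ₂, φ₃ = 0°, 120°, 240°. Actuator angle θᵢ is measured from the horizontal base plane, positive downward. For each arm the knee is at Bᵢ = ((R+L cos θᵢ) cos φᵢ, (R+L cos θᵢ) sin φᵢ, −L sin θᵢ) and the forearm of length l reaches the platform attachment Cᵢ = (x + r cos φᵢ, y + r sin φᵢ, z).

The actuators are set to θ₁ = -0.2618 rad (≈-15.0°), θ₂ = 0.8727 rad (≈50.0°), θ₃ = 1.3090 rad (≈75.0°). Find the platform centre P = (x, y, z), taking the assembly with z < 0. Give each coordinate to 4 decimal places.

(0.1005, 0.0391, -0.2193)

arm 1 at φ=0.0°: (R−r)+L cos θ1 = 0.2959;  centre 1 = (0.2959, 0.0000, 0.0311)
φ2=120.0°: virtual centre (-0.1286, 0.2227, -0.0919), radius l
φ3=240.0°: virtual centre (-0.1055, -0.1828, -0.1159), radius l
subtract pairs → two planes through P
plane₁₂: -0.8490x+0.4454y+-0.2460z = -0.0140
det = 0.6679;  x = 0.0280+-0.3306z,  y = 0.0220+-0.0779z
into |P−centre ₁|² = l²: 1.1154z² + 0.1116z + -0.0292 = 0;  Δ = 0.1426;  z = -0.2193 or 0.1193 → z<0 root = -0.2193
x = 0.1005, y = 0.0391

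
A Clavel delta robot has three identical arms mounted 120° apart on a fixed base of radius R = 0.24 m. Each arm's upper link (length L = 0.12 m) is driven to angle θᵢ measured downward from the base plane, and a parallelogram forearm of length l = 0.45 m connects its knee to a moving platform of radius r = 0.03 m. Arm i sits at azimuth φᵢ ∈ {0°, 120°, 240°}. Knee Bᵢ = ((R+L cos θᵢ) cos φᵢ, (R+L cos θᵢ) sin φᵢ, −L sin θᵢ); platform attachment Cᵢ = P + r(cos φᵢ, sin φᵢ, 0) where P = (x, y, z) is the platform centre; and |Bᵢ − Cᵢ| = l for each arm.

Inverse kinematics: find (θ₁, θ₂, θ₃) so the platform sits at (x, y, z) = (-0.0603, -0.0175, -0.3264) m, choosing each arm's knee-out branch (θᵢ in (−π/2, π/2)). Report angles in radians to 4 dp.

rotate P by −φ1: (-0.0603, -0.0175, -0.3264)
  A=0.2703, B=-0.3264, C=(l²−L²−A²−y'²−z²)/(2L)=0.0341
  γ=atan2(-0.3264,0.2703)=-0.8791;  ψ=arccos(0.0806)=1.4901;  θ1=γ+ψ≈0.6110
arm 2 (φ=120.0°): x'=0.0150, y'=0.0610
  A cos θ + B sin θ = C:  0.1950·cos θ + -0.3264·sin θ = 0.1659
  γ=atan2(-0.3264,0.1950)=-1.0323;  ψ=arccos(0.4364)=1.1192;  θ2=γ+ψ≈0.0870
rotate P by −φ3: (0.0453, -0.0435, -0.3264)
  A=0.1647, B=-0.3264, C=(l²−L²−A²−y'²−z²)/(2L)=0.2190
  θ3 = atan2(B,A) + arccos(C/0.3656) = -0.1748

θ₁ = 0.6110, θ₂ = 0.0870, θ₃ = -0.1748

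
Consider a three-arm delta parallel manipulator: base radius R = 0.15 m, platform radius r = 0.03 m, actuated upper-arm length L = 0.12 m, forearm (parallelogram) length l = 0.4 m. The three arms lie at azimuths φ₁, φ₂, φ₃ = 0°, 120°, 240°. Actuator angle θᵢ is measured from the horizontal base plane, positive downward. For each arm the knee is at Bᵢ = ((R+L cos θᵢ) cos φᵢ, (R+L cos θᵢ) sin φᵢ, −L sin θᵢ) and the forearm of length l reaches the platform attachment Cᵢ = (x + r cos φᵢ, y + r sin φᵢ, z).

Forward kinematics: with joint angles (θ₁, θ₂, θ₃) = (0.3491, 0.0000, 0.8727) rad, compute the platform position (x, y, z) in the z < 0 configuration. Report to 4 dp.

arm 1 at φ=0.0°: ρ1 = 0.2328;  centre 1 = (0.2328, 0.0000, -0.0410)
arm 2 at φ=120.0°: ρ2 = 0.2400;  centre 2 = (-0.1200, 0.2078, 0.0000)
arm 3 at φ=240.0°: ρ3 = 0.1971;  centre 3 = (-0.0986, -0.1707, -0.0919)
|centre ₂|²−|centre ₁|² = 0.0017;  |centre ₃|²−|centre ₁|² = -0.0086
[-0.7055 0.4157 0.0821]·P = 0.0017;  [-0.6627 -0.3414 -0.1018]·P = -0.0086
Cramer: x(z) = 0.0057-0.0276z;  y(z) = 0.0139-0.2444z
into |P−centre ₁|² = l²: 1.0605z² + 0.0878z + -0.1066 = 0;  Δ = 0.4598;  z = -0.3611 or 0.2783 → z<0 root = -0.3611
x = 0.0157, y = 0.1022

(0.0157, 0.1022, -0.3611)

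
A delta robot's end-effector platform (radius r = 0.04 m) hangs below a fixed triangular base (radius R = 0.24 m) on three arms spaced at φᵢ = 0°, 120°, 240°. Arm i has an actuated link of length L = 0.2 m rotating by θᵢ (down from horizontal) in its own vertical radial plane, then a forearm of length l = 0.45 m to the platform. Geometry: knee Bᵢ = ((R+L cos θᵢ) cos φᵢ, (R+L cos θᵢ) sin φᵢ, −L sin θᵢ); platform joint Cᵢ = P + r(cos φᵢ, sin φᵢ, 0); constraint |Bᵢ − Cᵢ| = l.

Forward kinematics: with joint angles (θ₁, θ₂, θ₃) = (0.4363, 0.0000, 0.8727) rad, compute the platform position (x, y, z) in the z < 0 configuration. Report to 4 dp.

centre 1 = (0.3813·cos0.0°, 0.3813·sin0.0°, -0.0845) = (0.3813, 0.0000, -0.0845)
arm 2 at φ=120.0°: (R−r)+L cos θ2 = 0.4000;  centre 2 = (-0.2000, 0.3464, 0.0000)
arm 3 at φ=240.0°: (R−r)+L cos θ3 = 0.3286;  centre 3 = (-0.1643, -0.2845, -0.1532)
eliminate P² terms by subtracting sphere 1 from 2 and 3
[-1.1625 0.6928 0.1690]·P = 0.0075;  [-1.0911 -0.5691 -0.1374]·P = -0.0211
det = 1.4175;  x = 0.0073+0.0007z,  y = 0.0231+-0.2428z
into |P−centre ₁|² = l²: 1.0589z² + 0.1573z + -0.0550 = 0;  Δ = 0.2576;  z = -0.3139 or 0.1654 → z<0 root = -0.3139
x = 0.0071, y = 0.0993

(0.0071, 0.0993, -0.3139)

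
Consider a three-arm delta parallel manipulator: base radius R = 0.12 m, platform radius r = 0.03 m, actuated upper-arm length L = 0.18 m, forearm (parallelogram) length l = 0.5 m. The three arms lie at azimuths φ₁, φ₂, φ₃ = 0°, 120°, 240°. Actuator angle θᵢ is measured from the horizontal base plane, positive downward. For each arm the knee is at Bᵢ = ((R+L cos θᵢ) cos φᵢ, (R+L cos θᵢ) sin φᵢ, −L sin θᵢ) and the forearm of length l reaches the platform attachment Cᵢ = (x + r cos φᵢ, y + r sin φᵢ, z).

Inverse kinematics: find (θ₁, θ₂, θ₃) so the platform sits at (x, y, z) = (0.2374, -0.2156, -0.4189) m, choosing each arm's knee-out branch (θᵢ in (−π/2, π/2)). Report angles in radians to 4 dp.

rotate P by −φ1: (0.2374, -0.2156, -0.4189)
  A=-0.1474, B=-0.4189, C=(l²−L²−A²−y'²−z²)/(2L)=-0.0725
  θ1 = atan2(B,A) + arccos(C/0.4441) = -0.1744
arm 2 (φ=120.0°): x'=-0.3054, y'=-0.0978
  A cos θ + B sin θ = C:  0.3954·cos θ + -0.4189·sin θ = -0.3439
  θ2 = atan2(B,A) + arccos(C/0.5760) = 1.3963
rotate P by −φ3: (0.0680, 0.3134, -0.4189)
  A=0.0220, B=-0.4189, C=(l²−L²−A²−y'²−z²)/(2L)=-0.1572
  γ=atan2(-0.4189,0.0220)=-1.5184;  ψ=arccos(-0.3747)=1.9548;  θ3=γ+ψ≈0.4365

θ₁ = -0.1744, θ₂ = 1.3963, θ₃ = 0.4365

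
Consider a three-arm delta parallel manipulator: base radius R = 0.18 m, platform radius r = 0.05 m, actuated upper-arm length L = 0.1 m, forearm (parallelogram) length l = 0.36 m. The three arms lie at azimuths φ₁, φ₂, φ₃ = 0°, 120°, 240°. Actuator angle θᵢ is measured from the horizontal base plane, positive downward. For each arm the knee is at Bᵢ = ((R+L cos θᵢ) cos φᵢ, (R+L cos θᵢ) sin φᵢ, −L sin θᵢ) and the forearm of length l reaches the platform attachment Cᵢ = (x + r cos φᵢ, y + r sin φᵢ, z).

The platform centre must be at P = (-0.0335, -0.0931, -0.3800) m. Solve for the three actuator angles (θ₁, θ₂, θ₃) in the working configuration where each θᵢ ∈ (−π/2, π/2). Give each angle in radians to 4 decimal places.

θ₁ = 1.2212, θ₂ = 1.3960, θ₃ = 0.4359

arm 1 (φ=0.0°): x'=-0.0335, y'=-0.0931
  A cos θ + B sin θ = C:  0.1635·cos θ + -0.3800·sin θ = -0.3010
  √(A²+B²)=0.4137;  θ1 = -1.1645+2.3856 ≈ 1.2212
rotate P by −φ2: (-0.0639, 0.0756, -0.3800)
  e−x'=0.1939;  (l²−L²−(e−x')²−y'²−z²)/2L = -0.3405
  γ=atan2(-0.3800,0.1939)=-1.0990;  ψ=arccos(-0.7981)=2.4950;  θ2=γ+ψ≈1.3960
arm 3 (φ=240.0°): x'=0.0974, y'=0.0175
  A=0.0326, B=-0.3800, C=(l²−L²−A²−y'²−z²)/(2L)=-0.1309
  √(A²+B²)=0.3814;  θ3 = -1.4852+1.9210 ≈ 0.4359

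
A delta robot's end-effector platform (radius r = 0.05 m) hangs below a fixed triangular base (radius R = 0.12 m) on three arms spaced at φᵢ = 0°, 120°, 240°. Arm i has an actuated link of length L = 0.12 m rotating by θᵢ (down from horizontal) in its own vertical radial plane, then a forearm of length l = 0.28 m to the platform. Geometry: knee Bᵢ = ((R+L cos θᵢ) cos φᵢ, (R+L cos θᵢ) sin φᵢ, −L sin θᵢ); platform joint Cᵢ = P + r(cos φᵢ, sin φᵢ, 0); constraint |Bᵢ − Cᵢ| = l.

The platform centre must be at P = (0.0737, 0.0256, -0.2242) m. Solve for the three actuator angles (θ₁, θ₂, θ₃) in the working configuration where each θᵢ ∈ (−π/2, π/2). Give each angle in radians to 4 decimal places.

arm 1 (φ=0.0°): x'=0.0737, y'=0.0256
  A=-0.0037, B=-0.2242, C=(l²−L²−A²−y'²−z²)/(2L)=0.0544
  θ1 = atan2(B,A) + arccos(C/0.2242) = -0.2617
arm 2 (φ=120.0°): x'=-0.0147, y'=-0.0766
  e−x'=0.0847;  (l²−L²−(e−x')²−y'²−z²)/2L = 0.0029
  γ=atan2(-0.2242,0.0847)=-1.2097;  ψ=arccos(0.0120)=1.5588;  θ2=γ+ψ≈0.3491
φ3=240.0° → target in arm frame (-0.0590, 0.0510)
  A cos θ + B sin θ = C:  0.1290·cos θ + -0.2242·sin θ = -0.0230
  √(A²+B²)=0.2587;  θ3 = -1.0486+1.6598 ≈ 0.6111

θ₁ = -0.2617, θ₂ = 0.3491, θ₃ = 0.6111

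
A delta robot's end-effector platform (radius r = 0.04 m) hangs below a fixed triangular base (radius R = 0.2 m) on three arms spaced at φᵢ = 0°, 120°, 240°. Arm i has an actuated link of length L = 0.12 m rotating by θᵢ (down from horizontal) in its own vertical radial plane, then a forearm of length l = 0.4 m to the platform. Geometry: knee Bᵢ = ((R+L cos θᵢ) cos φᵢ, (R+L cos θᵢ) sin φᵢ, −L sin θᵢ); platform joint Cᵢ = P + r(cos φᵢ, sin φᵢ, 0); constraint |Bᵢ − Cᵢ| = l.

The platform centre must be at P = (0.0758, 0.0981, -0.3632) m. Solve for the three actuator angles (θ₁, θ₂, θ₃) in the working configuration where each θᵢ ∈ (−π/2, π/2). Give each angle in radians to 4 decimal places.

φ1=0.0° → target in arm frame (0.0758, 0.0981)
  A cos θ + B sin θ = C:  0.0842·cos θ + -0.3632·sin θ = -0.0126
  γ=atan2(-0.3632,0.0842)=-1.3430;  ψ=arccos(-0.0338)=1.6046;  θ1=γ+ψ≈0.2616
rotate P by −φ2: (0.0471, -0.1147, -0.3632)
  A=0.1129, B=-0.3632, C=(l²−L²−A²−y'²−z²)/(2L)=-0.0509
  √(A²+B²)=0.3804;  θ2 = -1.2693+1.7051 ≈ 0.4358
arm 3 (φ=240.0°): x'=-0.1229, y'=0.0166
  A=0.2829, B=-0.3632, C=(l²−L²−A²−y'²−z²)/(2L)=-0.2775
  γ=atan2(-0.3632,0.2829)=-0.9091;  ψ=arccos(-0.6028)=2.2178;  θ3=γ+ψ≈1.3087

θ₁ = 0.2616, θ₂ = 0.4358, θ₃ = 1.3087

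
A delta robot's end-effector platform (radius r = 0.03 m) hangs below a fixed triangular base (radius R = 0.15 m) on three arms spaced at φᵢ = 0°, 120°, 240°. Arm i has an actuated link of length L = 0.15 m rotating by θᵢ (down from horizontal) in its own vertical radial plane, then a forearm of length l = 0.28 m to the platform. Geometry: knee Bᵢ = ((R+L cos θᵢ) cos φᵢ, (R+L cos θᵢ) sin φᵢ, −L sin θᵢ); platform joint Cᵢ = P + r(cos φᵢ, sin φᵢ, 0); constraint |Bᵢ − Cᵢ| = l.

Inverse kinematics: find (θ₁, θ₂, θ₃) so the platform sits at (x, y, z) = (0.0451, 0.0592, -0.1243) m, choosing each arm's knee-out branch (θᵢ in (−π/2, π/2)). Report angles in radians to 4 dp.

φ1=0.0° → target in arm frame (0.0451, 0.0592)
  A cos θ + B sin θ = C:  0.0749·cos θ + -0.1243·sin θ = 0.1044
  √(A²+B²)=0.1451;  θ1 = -1.0285+0.7674 ≈ -0.2611
φ2=120.0° → target in arm frame (0.0287, -0.0687)
  A cos θ + B sin θ = C:  0.0913·cos θ + -0.1243·sin θ = 0.0913
  γ=atan2(-0.1243,0.0913)=-0.9374;  ψ=arccos(0.5923)=0.9369;  θ2=γ+ψ≈-0.0005
rotate P by −φ3: (-0.0738, 0.0095, -0.1243)
  e−x'=0.1938;  (l²−L²−(e−x')²−y'²−z²)/2L = 0.0093
  θ3 = atan2(B,A) + arccos(C/0.2303) = 0.9601

θ₁ = -0.2611, θ₂ = -0.0005, θ₃ = 0.9601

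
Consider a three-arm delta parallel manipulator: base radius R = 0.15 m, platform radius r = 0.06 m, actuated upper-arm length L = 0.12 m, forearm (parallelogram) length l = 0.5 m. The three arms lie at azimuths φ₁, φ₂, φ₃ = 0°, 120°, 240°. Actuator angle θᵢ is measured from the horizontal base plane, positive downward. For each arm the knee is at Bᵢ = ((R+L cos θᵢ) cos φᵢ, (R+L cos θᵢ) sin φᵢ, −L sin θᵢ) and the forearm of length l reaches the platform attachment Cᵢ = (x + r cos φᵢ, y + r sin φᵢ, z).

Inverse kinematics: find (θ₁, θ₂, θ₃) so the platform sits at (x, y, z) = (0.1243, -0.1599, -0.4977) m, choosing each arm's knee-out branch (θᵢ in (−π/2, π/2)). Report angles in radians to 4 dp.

θ₁ = 0.2616, θ₂ = 1.3091, θ₃ = 0.4361

φ1=0.0° → target in arm frame (0.1243, -0.1599)
  A=-0.0343, B=-0.4977, C=(l²−L²−A²−y'²−z²)/(2L)=-0.1619
  √(A²+B²)=0.4989;  θ1 = -1.6396+1.9013 ≈ 0.2616
rotate P by −φ2: (-0.2006, -0.0277, -0.4977)
  A=0.2906, B=-0.4977, C=(l²−L²−A²−y'²−z²)/(2L)=-0.4056
  γ=atan2(-0.4977,0.2906)=-1.0423;  ψ=arccos(-0.7037)=2.3514;  θ2=γ+ψ≈1.3091
φ3=240.0° → target in arm frame (0.0763, 0.1876)
  e−x'=0.0137;  (l²−L²−(e−x')²−y'²−z²)/2L = -0.1979
  √(A²+B²)=0.4979;  θ3 = -1.5433+1.9795 ≈ 0.4361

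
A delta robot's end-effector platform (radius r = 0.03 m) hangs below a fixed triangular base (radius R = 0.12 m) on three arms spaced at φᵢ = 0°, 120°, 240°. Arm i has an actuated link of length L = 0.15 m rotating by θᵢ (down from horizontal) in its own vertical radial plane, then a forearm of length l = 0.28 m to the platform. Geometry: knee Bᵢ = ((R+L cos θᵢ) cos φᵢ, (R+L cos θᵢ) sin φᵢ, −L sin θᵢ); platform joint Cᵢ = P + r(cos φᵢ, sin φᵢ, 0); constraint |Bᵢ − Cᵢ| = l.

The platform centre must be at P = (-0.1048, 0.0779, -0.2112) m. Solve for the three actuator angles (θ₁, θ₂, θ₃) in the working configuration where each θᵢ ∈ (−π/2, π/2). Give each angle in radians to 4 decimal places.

θ₁ = 1.1344, θ₂ = -0.2614, θ₃ = 0.6979

rotate P by −φ1: (-0.1048, 0.0779, -0.2112)
  A cos θ + B sin θ = C:  0.1948·cos θ + -0.2112·sin θ = -0.1091
  √(A²+B²)=0.2873;  θ1 = -0.8258+1.9602 ≈ 1.1344
φ2=120.0° → target in arm frame (0.1199, 0.0518)
  e−x'=-0.0299;  (l²−L²−(e−x')²−y'²−z²)/2L = 0.0257
  √(A²+B²)=0.2133;  θ2 = -1.7113+1.4499 ≈ -0.2614
rotate P by −φ3: (-0.0151, -0.1297, -0.2112)
  A cos θ + B sin θ = C:  0.1051·cos θ + -0.2112·sin θ = -0.0552
  γ=atan2(-0.2112,0.1051)=-1.1092;  ψ=arccos(-0.2341)=1.8071;  θ3=γ+ψ≈0.6979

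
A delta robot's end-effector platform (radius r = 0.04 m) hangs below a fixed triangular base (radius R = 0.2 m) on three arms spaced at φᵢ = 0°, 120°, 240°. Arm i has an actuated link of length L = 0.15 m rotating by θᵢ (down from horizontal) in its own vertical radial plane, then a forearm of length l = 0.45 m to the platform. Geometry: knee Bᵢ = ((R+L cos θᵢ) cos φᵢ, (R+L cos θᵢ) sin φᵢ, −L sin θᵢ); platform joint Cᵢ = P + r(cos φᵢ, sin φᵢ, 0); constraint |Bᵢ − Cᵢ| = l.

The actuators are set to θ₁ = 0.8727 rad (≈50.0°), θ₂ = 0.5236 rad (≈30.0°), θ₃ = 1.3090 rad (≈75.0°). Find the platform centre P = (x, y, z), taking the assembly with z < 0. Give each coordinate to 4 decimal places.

arm 1 at φ=0.0°: ρ1 = 0.2564;  centre 1 = (0.2564, 0.0000, -0.1149)
φ2=120.0°: virtual centre (-0.1450, 0.2511, -0.0750), radius l
φ3=240.0°: virtual centre (-0.0994, -0.1722, -0.1449), radius l
subtract pairs → two planes through P
linear system: -0.8027x+0.5021y = 0.0107−0.0798z; -0.7117x+-0.3444y = -0.0184−-0.0600z
det = 0.6338;  x = 0.0088+-0.0041z,  y = 0.0354+-0.1656z
into |P−centre ₁|² = l²: 1.0274z² + 0.2202z + -0.1267 = 0;  Δ = 0.5693;  z = -0.4743 or 0.2600 → z<0 root = -0.4743
x = 0.0107, y = 0.1139

(0.0107, 0.1139, -0.4743)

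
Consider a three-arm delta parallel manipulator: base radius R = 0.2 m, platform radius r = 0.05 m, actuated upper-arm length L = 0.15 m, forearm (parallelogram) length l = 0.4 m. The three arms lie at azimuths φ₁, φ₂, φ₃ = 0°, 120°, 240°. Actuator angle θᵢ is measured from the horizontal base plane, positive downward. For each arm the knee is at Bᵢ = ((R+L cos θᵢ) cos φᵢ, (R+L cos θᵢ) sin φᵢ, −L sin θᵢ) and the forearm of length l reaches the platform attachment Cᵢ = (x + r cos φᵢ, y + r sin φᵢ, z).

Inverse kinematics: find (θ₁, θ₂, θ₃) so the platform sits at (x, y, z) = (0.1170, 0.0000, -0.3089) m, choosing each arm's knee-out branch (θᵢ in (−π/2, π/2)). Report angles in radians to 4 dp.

θ₁ = -0.3490, θ₂ = 0.6982, θ₃ = 0.6982

rotate P by −φ1: (0.1170, 0.0000, -0.3089)
  e−x'=0.0330;  (l²−L²−(e−x')²−y'²−z²)/2L = 0.1366
  √(A²+B²)=0.3107;  θ1 = -1.4644+1.1154 ≈ -0.3490
φ2=120.0° → target in arm frame (-0.0585, -0.1013)
  e−x'=0.2085;  (l²−L²−(e−x')²−y'²−z²)/2L = -0.0389
  θ2 = atan2(B,A) + arccos(C/0.3727) = 0.6982
φ3=240.0° → target in arm frame (-0.0585, 0.1013)
  e−x'=0.2085;  (l²−L²−(e−x')²−y'²−z²)/2L = -0.0389
  √(A²+B²)=0.3727;  θ3 = -0.9771+1.6753 ≈ 0.6982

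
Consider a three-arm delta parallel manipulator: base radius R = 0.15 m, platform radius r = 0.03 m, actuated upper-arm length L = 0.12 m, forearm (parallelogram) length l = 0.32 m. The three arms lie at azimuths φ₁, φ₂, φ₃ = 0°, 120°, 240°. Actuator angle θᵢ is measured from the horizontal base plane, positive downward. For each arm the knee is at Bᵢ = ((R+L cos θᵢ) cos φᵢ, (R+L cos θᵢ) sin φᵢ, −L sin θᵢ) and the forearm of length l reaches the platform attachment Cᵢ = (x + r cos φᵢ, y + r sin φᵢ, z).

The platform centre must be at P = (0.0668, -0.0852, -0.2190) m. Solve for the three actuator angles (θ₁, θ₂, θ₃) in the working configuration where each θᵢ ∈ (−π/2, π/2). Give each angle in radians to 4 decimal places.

φ1=0.0° → target in arm frame (0.0668, -0.0852)
  A=0.0532, B=-0.2190, C=(l²−L²−A²−y'²−z²)/(2L)=0.1248
  γ=atan2(-0.2190,0.0532)=-1.3325;  ψ=arccos(0.5537)=0.9840;  θ1=γ+ψ≈-0.3485
arm 2 (φ=120.0°): x'=-0.1072, y'=-0.0153
  A=0.2272, B=-0.2190, C=(l²−L²−A²−y'²−z²)/(2L)=-0.0492
  θ2 = atan2(B,A) + arccos(C/0.3156) = 0.9603
rotate P by −φ3: (0.0404, 0.1005, -0.2190)
  A cos θ + B sin θ = C:  0.0796·cos θ + -0.2190·sin θ = 0.0984
  √(A²+B²)=0.2330;  θ3 = -1.2221+1.1350 ≈ -0.0872

θ₁ = -0.3485, θ₂ = 0.9603, θ₃ = -0.0872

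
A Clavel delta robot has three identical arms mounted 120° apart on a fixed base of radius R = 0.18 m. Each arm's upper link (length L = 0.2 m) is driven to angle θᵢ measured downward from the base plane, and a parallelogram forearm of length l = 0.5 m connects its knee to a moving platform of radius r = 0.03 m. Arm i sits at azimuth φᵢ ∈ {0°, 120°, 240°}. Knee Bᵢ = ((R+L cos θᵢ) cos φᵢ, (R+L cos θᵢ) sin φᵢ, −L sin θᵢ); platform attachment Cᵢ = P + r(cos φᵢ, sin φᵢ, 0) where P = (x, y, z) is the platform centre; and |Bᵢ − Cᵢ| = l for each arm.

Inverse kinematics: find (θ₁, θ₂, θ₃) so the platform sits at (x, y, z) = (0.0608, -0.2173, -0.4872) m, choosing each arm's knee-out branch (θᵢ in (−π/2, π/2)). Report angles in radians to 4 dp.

θ₁ = 0.6108, θ₂ = 1.3965, θ₃ = 0.2618

φ1=0.0° → target in arm frame (0.0608, -0.2173)
  A=0.0892, B=-0.4872, C=(l²−L²−A²−y'²−z²)/(2L)=-0.2063
  √(A²+B²)=0.4953;  θ1 = -1.3897+2.0005 ≈ 0.6108
rotate P by −φ2: (-0.2186, 0.0560, -0.4872)
  e−x'=0.3686;  (l²−L²−(e−x')²−y'²−z²)/2L = -0.4159
  √(A²+B²)=0.6109;  θ2 = -0.9231+2.3196 ≈ 1.3965
arm 3 (φ=240.0°): x'=0.1578, y'=0.1613
  e−x'=-0.0078;  (l²−L²−(e−x')²−y'²−z²)/2L = -0.1336
  γ=atan2(-0.4872,-0.0078)=-1.5868;  ψ=arccos(-0.2742)=1.8486;  θ3=γ+ψ≈0.2618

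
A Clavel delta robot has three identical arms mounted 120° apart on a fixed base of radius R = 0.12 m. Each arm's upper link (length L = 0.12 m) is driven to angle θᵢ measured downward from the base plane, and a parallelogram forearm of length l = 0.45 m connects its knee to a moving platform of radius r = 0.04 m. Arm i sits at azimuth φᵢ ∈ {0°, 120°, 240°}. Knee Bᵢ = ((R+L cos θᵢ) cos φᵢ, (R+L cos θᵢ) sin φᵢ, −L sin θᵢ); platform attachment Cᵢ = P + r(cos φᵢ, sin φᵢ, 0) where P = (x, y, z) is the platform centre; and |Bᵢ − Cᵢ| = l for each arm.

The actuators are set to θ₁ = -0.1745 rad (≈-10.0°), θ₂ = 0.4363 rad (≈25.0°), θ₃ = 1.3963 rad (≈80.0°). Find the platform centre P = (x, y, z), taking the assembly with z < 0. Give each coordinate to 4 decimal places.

(0.1937, 0.1686, -0.3964)

S1 = (0.1982·cos0.0°, 0.1982·sin0.0°, 0.0208) = (0.1982, 0.0000, 0.0208)
S2 = (0.1888·cos120.0°, 0.1888·sin120.0°, -0.0507) = (-0.0944, 0.1635, -0.0507)
arm 3 at φ=240.0°: (R−r)+L cos θ3 = 0.1008;  S3 = (-0.0504, -0.0873, -0.1182)
|S₂|²−|S₁|² = -0.0015;  |S₃|²−|S₁|² = -0.0156
linear system: -0.5851x+0.3269y = -0.0015−-0.1431z; -0.4972x+-0.1746y = -0.0156−-0.2780z
det = 0.2647;  x = 0.0202+-0.4377z,  y = 0.0316+-0.3457z
quadratic in z: (1.3112)z²+(0.0923)z+(-0.1694)=0, √Δ=0.9471 → z ∈ {-0.3964, 0.3260}; z = -0.3964 (taking z<0)
x = 0.1937, y = 0.1686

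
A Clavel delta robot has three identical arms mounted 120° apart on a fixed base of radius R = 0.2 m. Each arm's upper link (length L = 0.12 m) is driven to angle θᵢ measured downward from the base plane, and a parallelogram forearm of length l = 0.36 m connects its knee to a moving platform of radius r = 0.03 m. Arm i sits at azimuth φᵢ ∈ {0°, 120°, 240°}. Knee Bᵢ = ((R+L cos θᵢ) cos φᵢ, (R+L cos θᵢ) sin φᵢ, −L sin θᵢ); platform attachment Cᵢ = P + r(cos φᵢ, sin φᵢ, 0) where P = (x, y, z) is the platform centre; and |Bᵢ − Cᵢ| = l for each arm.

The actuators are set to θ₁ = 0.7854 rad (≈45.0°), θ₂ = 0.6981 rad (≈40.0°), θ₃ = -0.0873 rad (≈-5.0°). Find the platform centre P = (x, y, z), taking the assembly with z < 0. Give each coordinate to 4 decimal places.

(-0.0436, -0.0594, -0.2772)

arm 1 at φ=0.0°: e+L cos θ1 = 0.2549;  centre 1 = (0.2549, 0.0000, -0.0849)
arm 2 at φ=120.0°: e+L cos θ2 = 0.2619;  centre 2 = (-0.1310, 0.2268, -0.0771)
centre 3 = (0.2895·cos240.0°, 0.2895·sin240.0°, 0.0105) = (-0.1448, -0.2508, 0.0105)
subtract pairs → two planes through P
plane₁₂: -0.7716x+0.4537y+0.0154z = 0.0024
det = 0.7496;  x = -0.0087+0.1257z,  y = -0.0096+0.1798z
quadratic in z: (1.0481)z²+(0.1000)z+(-0.0528)=0, √Δ=0.4811 → z ∈ {-0.2772, 0.1818}; z = -0.2772 (taking z<0)
x = -0.0436, y = -0.0594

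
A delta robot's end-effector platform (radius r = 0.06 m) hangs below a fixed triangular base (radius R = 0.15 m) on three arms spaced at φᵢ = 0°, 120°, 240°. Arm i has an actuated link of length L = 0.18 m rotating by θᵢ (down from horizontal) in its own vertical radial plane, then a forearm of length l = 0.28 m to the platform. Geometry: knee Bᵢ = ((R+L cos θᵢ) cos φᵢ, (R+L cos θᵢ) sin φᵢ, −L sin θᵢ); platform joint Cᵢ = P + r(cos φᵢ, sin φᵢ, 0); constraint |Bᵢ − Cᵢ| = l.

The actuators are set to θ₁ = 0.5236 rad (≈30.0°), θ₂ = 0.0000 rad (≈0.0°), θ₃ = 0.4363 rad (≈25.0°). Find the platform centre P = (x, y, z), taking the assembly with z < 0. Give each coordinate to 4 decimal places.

(-0.0247, 0.0291, -0.1559)

φ1=0.0°: virtual centre (0.2459, 0.0000, -0.0900), radius l
arm 2 at φ=120.0°: e+L cos θ2 = 0.2700;  S2 = (-0.1350, 0.2338, 0.0000)
φ3=240.0°: virtual centre (-0.1266, -0.2192, -0.0761), radius l
eliminate P² terms by subtracting sphere 1 from 2 and 3
plane₁₂: -0.7618x+0.4677y+0.1800z = 0.0043
Cramer: x(z) = -0.0037+0.1348z;  y(z) = 0.0033-0.1654z
sphere 1 gives Az²+Bz+C=0 with A=1.0455, B=0.1117, C=-0.0080;  B²−4AC=0.0459;  roots -0.1559, 0.0491;  negative root z = -0.1559
x = -0.0247, y = 0.0291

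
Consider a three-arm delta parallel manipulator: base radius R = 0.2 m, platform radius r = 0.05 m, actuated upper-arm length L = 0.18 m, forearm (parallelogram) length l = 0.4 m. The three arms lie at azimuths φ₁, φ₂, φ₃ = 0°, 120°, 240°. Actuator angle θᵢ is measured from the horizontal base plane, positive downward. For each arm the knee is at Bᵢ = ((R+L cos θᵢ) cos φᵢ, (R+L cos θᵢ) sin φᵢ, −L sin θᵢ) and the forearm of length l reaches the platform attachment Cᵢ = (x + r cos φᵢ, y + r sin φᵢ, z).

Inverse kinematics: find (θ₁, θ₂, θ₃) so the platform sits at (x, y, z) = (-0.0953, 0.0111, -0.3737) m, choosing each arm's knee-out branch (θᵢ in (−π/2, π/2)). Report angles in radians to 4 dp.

θ₁ = 1.0471, θ₂ = 0.4362, θ₃ = 0.5235

rotate P by −φ1: (-0.0953, 0.0111, -0.3737)
  A=0.2453, B=-0.3737, C=(l²−L²−A²−y'²−z²)/(2L)=-0.2010
  √(A²+B²)=0.4470;  θ1 = -0.9899+2.0371 ≈ 1.0471
rotate P by −φ2: (0.0573, 0.0770, -0.3737)
  A=0.0927, B=-0.3737, C=(l²−L²−A²−y'²−z²)/(2L)=-0.0738
  √(A²+B²)=0.3850;  θ2 = -1.3276+1.7637 ≈ 0.4362
φ3=240.0° → target in arm frame (0.0380, -0.0881)
  A=0.1120, B=-0.3737, C=(l²−L²−A²−y'²−z²)/(2L)=-0.0898
  γ=atan2(-0.3737,0.1120)=-1.2797;  ψ=arccos(-0.2303)=1.8032;  θ3=γ+ψ≈0.5235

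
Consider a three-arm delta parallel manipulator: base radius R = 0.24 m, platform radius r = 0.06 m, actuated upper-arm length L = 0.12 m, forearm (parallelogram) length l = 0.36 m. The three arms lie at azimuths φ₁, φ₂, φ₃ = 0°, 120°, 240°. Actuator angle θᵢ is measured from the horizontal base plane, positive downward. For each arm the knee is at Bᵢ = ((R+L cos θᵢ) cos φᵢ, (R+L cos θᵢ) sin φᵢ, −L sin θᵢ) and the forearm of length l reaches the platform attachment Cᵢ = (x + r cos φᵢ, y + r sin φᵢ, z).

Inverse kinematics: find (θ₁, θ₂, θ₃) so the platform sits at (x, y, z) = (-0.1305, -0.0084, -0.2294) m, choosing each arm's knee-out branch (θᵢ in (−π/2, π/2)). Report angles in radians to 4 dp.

φ1=0.0° → target in arm frame (-0.1305, -0.0084)
  e−x'=0.3105;  (l²−L²−(e−x')²−y'²−z²)/2L = -0.1413
  θ1 = atan2(B,A) + arccos(C/0.3861) = 1.3091
arm 2 (φ=120.0°): x'=0.0580, y'=0.1172
  A cos θ + B sin θ = C:  0.1220·cos θ + -0.2294·sin θ = 0.1414
  θ2 = atan2(B,A) + arccos(C/0.2598) = -0.0868
rotate P by −φ3: (0.0725, -0.1088, -0.2294)
  e−x'=0.1075;  (l²−L²−(e−x')²−y'²−z²)/2L = 0.1633
  γ=atan2(-0.2294,0.1075)=-1.1327;  ψ=arccos(0.6445)=0.8705;  θ3=γ+ψ≈-0.2622

θ₁ = 1.3091, θ₂ = -0.0868, θ₃ = -0.2622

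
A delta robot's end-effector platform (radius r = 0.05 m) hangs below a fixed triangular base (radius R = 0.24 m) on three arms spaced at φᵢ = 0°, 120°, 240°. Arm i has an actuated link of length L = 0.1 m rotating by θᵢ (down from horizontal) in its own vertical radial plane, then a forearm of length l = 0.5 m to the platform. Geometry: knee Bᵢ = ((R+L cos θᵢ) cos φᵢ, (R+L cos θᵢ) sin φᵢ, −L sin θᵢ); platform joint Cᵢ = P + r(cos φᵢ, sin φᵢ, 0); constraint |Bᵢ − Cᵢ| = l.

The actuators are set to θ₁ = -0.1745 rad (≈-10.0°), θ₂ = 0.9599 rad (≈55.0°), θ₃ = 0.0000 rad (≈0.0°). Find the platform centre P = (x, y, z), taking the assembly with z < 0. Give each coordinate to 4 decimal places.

centre 1 = (0.2885·cos0.0°, 0.2885·sin0.0°, 0.0174) = (0.2885, 0.0000, 0.0174)
φ2=120.0°: virtual centre (-0.1237, 0.2142, -0.0819), radius l
centre 3 = (0.2900·cos240.0°, 0.2900·sin240.0°, 0.0000) = (-0.1450, -0.2511, 0.0000)
eliminate P² terms by subtracting sphere 1 from 2 and 3
[-0.8243 0.4284 -0.1985]·P = -0.0156;  [-0.8670 -0.5023 -0.0347]·P = 0.0006
det = 0.7855;  x = 0.0097+-0.1459z,  y = -0.0179+0.1827z
quadratic in z: (1.0547)z²+(0.0401)z+(-0.1716)=0, √Δ=0.8519 → z ∈ {-0.4229, 0.3849}; z = -0.4229 (taking z<0)
x = 0.0714, y = -0.0951

(0.0714, -0.0951, -0.4229)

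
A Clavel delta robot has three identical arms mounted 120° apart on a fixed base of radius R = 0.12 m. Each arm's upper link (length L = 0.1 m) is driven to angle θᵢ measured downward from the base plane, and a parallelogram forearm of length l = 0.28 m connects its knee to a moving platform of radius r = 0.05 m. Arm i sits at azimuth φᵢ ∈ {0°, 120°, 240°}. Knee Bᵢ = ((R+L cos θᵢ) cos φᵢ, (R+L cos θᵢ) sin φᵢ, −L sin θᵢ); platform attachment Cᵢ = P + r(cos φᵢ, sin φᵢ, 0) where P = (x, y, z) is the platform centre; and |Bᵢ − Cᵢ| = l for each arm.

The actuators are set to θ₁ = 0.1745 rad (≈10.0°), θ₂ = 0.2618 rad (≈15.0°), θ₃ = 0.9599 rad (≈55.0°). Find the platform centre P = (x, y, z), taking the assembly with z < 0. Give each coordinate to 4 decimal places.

(0.0507, 0.0721, -0.2609)

φ1=0.0°: virtual centre (0.1685, 0.0000, -0.0174), radius l
O2 = (0.1666·cos120.0°, 0.1666·sin120.0°, -0.0259) = (-0.0833, 0.1443, -0.0259)
φ3=240.0°: virtual centre (-0.0637, -0.1103, -0.0819), radius l
|O₂|²−|O₁|² = -0.0003;  |O₃|²−|O₁|² = -0.0058
linear system: -0.5036x+0.2885y = -0.0003−-0.0170z; -0.4643x+-0.2206y = -0.0058−-0.1291z
det = 0.2451;  x = 0.0070+-0.1674z,  y = 0.0113+-0.2330z
sphere 1 gives Az²+Bz+C=0 with A=1.0823, B=0.0835, C=-0.0519;  B²−4AC=0.2317;  roots -0.2609, 0.1838;  negative root z = -0.2609
x = 0.0507, y = 0.0721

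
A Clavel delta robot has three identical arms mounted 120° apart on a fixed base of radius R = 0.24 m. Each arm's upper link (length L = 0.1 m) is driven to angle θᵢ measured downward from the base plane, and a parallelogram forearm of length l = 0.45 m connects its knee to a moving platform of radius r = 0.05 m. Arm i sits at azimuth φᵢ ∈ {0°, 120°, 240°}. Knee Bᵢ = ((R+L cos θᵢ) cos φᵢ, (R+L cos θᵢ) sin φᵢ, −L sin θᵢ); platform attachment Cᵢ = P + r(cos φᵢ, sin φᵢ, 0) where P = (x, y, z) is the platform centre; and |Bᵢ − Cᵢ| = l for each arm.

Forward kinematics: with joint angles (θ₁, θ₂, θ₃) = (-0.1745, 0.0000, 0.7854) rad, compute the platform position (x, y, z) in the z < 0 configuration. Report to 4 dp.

(0.0524, 0.0666, -0.3599)

arm 1 at φ=0.0°: ρ1 = 0.2885;  centre 1 = (0.2885, 0.0000, 0.0174)
arm 2 at φ=120.0°: ρ2 = 0.2900;  centre 2 = (-0.1450, 0.2511, 0.0000)
φ3=240.0°: virtual centre (-0.1304, -0.2258, -0.0707), radius l
subtract pairs → two planes through P
plane₁₂: -0.8670x+0.5023y+-0.0347z = 0.0006
Cramer: x(z) = 0.0062-0.1282z;  y(z) = 0.0119-0.1522z
sphere 1 gives Az²+Bz+C=0 with A=1.0396, B=0.0341, C=-0.1224;  B²−4AC=0.5101;  roots -0.3599, 0.3271;  negative root z = -0.3599
x = 0.0524, y = 0.0666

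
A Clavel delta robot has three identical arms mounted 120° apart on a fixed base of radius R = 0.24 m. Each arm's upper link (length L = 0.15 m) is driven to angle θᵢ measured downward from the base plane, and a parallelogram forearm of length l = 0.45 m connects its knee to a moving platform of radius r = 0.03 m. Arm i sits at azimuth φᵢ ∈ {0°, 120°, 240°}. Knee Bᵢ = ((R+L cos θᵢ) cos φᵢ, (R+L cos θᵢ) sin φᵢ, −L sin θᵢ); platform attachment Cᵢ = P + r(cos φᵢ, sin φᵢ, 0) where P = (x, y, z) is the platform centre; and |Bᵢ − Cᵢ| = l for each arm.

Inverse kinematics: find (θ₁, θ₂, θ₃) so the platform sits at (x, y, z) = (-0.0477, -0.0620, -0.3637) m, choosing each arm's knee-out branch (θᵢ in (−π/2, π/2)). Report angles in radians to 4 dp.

θ₁ = 0.7857, θ₂ = 0.6983, θ₃ = 0.0873

rotate P by −φ1: (-0.0477, -0.0620, -0.3637)
  A cos θ + B sin θ = C:  0.2577·cos θ + -0.3637·sin θ = -0.0751
  √(A²+B²)=0.4457;  θ1 = -0.9544+1.7401 ≈ 0.7857
rotate P by −φ2: (-0.0298, 0.0723, -0.3637)
  A cos θ + B sin θ = C:  0.2398·cos θ + -0.3637·sin θ = -0.0501
  √(A²+B²)=0.4357;  θ2 = -0.9878+1.6861 ≈ 0.6983
rotate P by −φ3: (0.0775, -0.0103, -0.3637)
  A=0.1325, B=-0.3637, C=(l²−L²−A²−y'²−z²)/(2L)=0.1002
  √(A²+B²)=0.3871;  θ3 = -1.2215+1.3088 ≈ 0.0873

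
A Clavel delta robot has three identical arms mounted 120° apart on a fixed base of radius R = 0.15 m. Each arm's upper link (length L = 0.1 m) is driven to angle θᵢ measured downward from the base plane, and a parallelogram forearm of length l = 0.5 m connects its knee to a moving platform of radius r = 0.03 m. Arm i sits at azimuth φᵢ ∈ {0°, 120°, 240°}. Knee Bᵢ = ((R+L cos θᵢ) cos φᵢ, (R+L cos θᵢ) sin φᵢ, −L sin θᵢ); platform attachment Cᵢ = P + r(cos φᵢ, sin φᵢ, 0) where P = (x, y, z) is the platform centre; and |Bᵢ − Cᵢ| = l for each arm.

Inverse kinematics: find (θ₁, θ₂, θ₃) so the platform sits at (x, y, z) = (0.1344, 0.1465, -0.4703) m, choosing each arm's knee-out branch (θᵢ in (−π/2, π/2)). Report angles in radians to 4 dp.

φ1=0.0° → target in arm frame (0.1344, 0.1465)
  A=-0.0144, B=-0.4703, C=(l²−L²−A²−y'²−z²)/(2L)=-0.0143
  γ=atan2(-0.4703,-0.0144)=-1.6014;  ψ=arccos(-0.0303)=1.6011;  θ1=γ+ψ≈-0.0003
arm 2 (φ=120.0°): x'=0.0597, y'=-0.1896
  A=0.0603, B=-0.4703, C=(l²−L²−A²−y'²−z²)/(2L)=-0.1039
  γ=atan2(-0.4703,0.0603)=-1.4432;  ψ=arccos(-0.2192)=1.7918;  θ2=γ+ψ≈0.3486
arm 3 (φ=240.0°): x'=-0.1941, y'=0.0431
  A cos θ + B sin θ = C:  0.3141·cos θ + -0.4703·sin θ = -0.4084
  √(A²+B²)=0.5655;  θ3 = -0.9820+2.3778 ≈ 1.3958

θ₁ = -0.0003, θ₂ = 0.3486, θ₃ = 1.3958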